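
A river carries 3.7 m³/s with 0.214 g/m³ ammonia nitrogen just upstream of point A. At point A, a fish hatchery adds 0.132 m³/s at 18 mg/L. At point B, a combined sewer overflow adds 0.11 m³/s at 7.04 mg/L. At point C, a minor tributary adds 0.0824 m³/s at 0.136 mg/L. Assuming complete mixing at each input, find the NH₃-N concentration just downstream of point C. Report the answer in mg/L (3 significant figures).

0.982 mg/L

After input A: C = (3.7·0.214 + 0.132·18) / 3.832 = 0.8267 mg/L.
After input B: C = (3.832·0.8267 + 0.11·7.04) / 3.942 = 1 mg/L.
After input C: C = (3.942·1 + 0.0824·0.136) / 4.024 = 0.9824 mg/L.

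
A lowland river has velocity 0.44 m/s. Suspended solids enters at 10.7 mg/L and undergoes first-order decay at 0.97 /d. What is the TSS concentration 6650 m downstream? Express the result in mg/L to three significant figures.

9.03 mg/L

Travel time t = 6650 m / 0.44 m/s = 6650/0.44 = 1.511e+04 s = 0.1749 d.
First-order decay: C = 10.7·exp(−0.97·0.1749) = 10.7·0.8439 = 9.03 mg/L.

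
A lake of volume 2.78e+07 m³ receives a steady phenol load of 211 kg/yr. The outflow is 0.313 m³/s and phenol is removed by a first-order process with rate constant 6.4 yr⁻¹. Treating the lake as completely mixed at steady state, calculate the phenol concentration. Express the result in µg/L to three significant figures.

Outflow Q = 0.313 m³/s × 3.156e+07 s/yr = 9.878e+06 m³/yr.
Steady-state CSTR mass balance: W = Q·C + k·V·C, so C = W/(Q + kV).
Q + kV = 9.878e+06 + 6.4·2.78e+07 = 1.878e+08 m³/yr.
C = 211/1.878e+08 = 1.124e-06 kg/m³ = 0.001124 mg/L = 1.124 µg/L.

1.12 µg/L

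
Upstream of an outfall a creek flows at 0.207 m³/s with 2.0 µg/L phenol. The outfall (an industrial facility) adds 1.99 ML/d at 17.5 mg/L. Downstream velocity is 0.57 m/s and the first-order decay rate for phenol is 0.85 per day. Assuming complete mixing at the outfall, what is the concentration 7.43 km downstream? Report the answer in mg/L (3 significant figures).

1.54 mg/L

1.99 ML/d = 0.02303 m³/s.
2.0 µg/L = 0.002 mg/L.
After complete mixing, C₀ = (0.02303·17.5 + 0.207·0.002) / 0.23 = 1.754 mg/L.
Travel time t = 7430 m / 0.57 m/s = 1.304e+04 s = 0.1509 d.
C = 1.754·exp(−0.85·0.1509) = 1.754·0.8796 = 1.543 mg/L.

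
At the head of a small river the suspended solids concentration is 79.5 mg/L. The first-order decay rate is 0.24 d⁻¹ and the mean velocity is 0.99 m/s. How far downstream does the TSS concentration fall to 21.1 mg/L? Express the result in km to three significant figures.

473 km

From C = C₀·e^(−kt), t = ln(C₀/C)/k = ln(79.5/21.1)/0.24 = 1.326/0.24 = 5.527 d.
Distance = v·t = 0.99 m/s × 4.775e+05 s = 4.728e+05 m = 472.8 km.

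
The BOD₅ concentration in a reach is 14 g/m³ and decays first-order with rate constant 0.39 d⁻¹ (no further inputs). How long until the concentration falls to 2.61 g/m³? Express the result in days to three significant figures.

4.31 d

t = ln(C₀/C)/k = ln(14/2.61)/0.39 = 1.68/0.39 = 4.307 d.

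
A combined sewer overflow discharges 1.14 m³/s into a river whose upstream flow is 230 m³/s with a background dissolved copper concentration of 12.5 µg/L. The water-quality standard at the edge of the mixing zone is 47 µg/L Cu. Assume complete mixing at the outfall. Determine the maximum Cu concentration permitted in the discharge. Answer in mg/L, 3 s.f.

12.5 µg/L = 0.0125 mg/L.
47 µg/L = 0.047 mg/L.
Mass balance: 0.047·231.1 = 1.14·Cₑ + 230·0.0125.
Cₑ = (10.86 − 2.875) / 1.14 = 7.008 mg/L.

7.01 mg/L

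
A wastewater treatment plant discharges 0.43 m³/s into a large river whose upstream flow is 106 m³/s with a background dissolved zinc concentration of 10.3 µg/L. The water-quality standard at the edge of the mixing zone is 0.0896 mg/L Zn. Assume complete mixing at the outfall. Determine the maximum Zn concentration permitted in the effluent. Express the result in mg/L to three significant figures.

19.6 mg/L

10.3 µg/L = 0.0103 mg/L.
Mass balance: 0.0896·106.4 = 0.43·Cₑ + 106·0.0103.
Cₑ = (9.536 − 1.092) / 0.43 = 19.64 mg/L.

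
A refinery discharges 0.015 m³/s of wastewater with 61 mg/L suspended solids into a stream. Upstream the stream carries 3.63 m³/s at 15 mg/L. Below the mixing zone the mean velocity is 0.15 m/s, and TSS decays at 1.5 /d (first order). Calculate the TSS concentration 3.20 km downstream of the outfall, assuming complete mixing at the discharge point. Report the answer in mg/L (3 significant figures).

10.5 mg/L

After complete mixing, C₀ = (0.015·61 + 3.63·15) / 3.645 = 15.19 mg/L.
Travel time t = 3200 m / 0.15 m/s = 2.133e+04 s = 0.2469 d.
C = 15.19·exp(−1.5·0.2469) = 15.19·0.6905 = 10.49 mg/L.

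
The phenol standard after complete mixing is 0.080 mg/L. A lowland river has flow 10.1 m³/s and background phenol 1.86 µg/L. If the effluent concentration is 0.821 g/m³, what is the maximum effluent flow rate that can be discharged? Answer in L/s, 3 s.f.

1.86 µg/L = 0.00186 mg/L.
Mass balance at complete mixing: C_std·(Q_w + Q_r) = Q_w·C_e + Q_r·C_b.
Rearranging, Q_w = Q_r·(C_std − C_b)/(C_e − C_std) = 10.1·(0.08 − 0.00186) / (0.821 − 0.08) = 1.065 m³/s.
= 1065 L/s.

1070 L/s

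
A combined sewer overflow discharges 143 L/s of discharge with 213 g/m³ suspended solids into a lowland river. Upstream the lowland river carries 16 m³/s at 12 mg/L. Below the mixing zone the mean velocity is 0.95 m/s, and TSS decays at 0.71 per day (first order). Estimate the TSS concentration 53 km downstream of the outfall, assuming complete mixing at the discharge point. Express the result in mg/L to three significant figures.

143 L/s = 0.143 m³/s.
After complete mixing, C₀ = (0.143·213 + 16·12) / 16.14 = 13.78 mg/L.
Travel time t = 5.3e+04 m / 0.95 m/s = 5.579e+04 s = 0.6457 d.
C = 13.78·exp(−0.71·0.6457) = 13.78·0.6323 = 8.713 mg/L.

8.71 mg/L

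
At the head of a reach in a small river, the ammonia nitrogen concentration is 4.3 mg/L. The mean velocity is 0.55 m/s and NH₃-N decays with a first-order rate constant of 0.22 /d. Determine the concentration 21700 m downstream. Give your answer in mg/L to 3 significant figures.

3.89 mg/L

Travel time t = 21700 m / 0.55 m/s = 2.17e+04/0.55 = 3.945e+04 s = 0.4566 d.
First-order decay: C = 4.3·exp(−0.22·0.4566) = 4.3·0.9044 = 3.889 mg/L.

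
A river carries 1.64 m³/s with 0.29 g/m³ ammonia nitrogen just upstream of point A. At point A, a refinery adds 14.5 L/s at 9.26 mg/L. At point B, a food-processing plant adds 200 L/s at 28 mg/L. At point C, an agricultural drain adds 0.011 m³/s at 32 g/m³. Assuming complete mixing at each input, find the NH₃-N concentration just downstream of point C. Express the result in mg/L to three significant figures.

14.5 L/s = 0.0145 m³/s.
After input A: C = (1.64·0.29 + 0.0145·9.26) / 1.654 = 0.3686 mg/L.
200 L/s = 0.2 m³/s.
After input B: C = (1.654·0.3686 + 0.2·28) / 1.854 = 3.349 mg/L.
After input C: C = (1.854·3.349 + 0.011·32) / 1.865 = 3.517 mg/L.

3.52 mg/L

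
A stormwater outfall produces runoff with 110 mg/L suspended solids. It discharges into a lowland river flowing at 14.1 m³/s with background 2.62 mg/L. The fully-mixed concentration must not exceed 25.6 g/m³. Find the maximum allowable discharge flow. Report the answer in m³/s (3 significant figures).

Mass balance at complete mixing: C_std·(Q_w + Q_r) = Q_w·C_e + Q_r·C_b.
Rearranging, Q_w = Q_r·(C_std − C_b)/(C_e − C_std) = 14.1·(25.6 − 2.62) / (110 − 25.6) = 3.839 m³/s.

3.84 m³/s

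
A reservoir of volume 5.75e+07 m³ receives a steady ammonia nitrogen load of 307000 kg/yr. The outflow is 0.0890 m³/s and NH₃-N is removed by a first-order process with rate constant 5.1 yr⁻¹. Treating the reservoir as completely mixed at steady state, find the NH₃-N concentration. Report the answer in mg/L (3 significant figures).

1.04 mg/L

Outflow Q = 0.0890 m³/s × 3.156e+07 s/yr = 2.809e+06 m³/yr.
Steady-state CSTR mass balance: W = Q·C + k·V·C, so C = W/(Q + kV).
Q + kV = 2.809e+06 + 5.1·5.75e+07 = 2.961e+08 m³/yr.
C = 307000/2.961e+08 = 0.001037 kg/m³ = 1.037 mg/L.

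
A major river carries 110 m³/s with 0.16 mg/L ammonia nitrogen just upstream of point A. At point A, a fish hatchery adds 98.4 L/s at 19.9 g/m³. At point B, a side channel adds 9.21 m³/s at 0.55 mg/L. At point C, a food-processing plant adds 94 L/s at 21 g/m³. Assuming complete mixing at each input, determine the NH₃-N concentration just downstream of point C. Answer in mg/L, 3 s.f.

0.223 mg/L

98.4 L/s = 0.0984 m³/s.
After input A: C = (110·0.16 + 0.0984·19.9) / 110.1 = 0.1776 mg/L.
After input B: C = (110.1·0.1776 + 9.21·0.55) / 119.3 = 0.2064 mg/L.
94 L/s = 0.094 m³/s.
After input C: C = (119.3·0.2064 + 0.094·21) / 119.4 = 0.2228 mg/L.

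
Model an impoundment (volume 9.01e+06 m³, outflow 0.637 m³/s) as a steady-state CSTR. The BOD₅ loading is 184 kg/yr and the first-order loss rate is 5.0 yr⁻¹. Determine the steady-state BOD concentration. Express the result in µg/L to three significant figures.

2.82 µg/L

Outflow Q = 0.637 m³/s × 3.156e+07 s/yr = 2.01e+07 m³/yr.
Steady-state CSTR mass balance: W = Q·C + k·V·C, so C = W/(Q + kV).
Q + kV = 2.01e+07 + 5.0·9.01e+06 = 6.515e+07 m³/yr.
C = 184/6.515e+07 = 2.824e-06 kg/m³ = 0.002824 mg/L = 2.824 µg/L.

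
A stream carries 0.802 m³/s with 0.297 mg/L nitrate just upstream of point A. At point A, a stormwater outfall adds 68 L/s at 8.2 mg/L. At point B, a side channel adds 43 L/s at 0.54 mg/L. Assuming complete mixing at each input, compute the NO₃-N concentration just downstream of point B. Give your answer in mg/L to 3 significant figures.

0.897 mg/L

68 L/s = 0.068 m³/s.
After input A: C = (0.802·0.297 + 0.068·8.2) / 0.87 = 0.9147 mg/L.
43 L/s = 0.043 m³/s.
After input B: C = (0.87·0.9147 + 0.043·0.54) / 0.913 = 0.8971 mg/L.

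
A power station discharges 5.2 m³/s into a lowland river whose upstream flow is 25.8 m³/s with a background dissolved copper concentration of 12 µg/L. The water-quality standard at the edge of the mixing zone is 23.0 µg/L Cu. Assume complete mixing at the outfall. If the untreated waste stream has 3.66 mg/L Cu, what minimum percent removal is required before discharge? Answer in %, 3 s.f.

97.9 %

12 µg/L = 0.012 mg/L.
23.0 µg/L = 0.023 mg/L.
Mass balance: 0.023·31 = 5.2·Cₑ + 25.8·0.012.
Cₑ = (0.713 − 0.3096) / 5.2 = 0.07758 mg/L.
Required removal = 1 − 0.07758/3.66 = 97.88 %.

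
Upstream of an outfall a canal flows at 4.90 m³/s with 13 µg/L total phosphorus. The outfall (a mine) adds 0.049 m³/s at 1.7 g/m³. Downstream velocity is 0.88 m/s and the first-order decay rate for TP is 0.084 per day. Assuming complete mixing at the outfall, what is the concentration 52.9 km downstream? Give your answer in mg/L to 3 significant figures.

0.0280 mg/L

13 µg/L = 0.013 mg/L.
After complete mixing, C₀ = (0.049·1.7 + 4.9·0.013) / 4.949 = 0.0297 mg/L.
Travel time t = 5.29e+04 m / 0.88 m/s = 6.011e+04 s = 0.6958 d.
C = 0.0297·exp(−0.084·0.6958) = 0.0297·0.9432 = 0.02802 mg/L.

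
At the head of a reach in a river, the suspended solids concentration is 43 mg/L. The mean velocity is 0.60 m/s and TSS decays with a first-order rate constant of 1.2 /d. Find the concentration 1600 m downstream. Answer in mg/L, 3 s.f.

Travel time t = 1600 m / 0.60 m/s = 1600/0.60 = 2667 s = 0.03086 d.
First-order decay: C = 43·exp(−1.2·0.03086) = 43·0.9636 = 41.44 mg/L.

41.4 mg/L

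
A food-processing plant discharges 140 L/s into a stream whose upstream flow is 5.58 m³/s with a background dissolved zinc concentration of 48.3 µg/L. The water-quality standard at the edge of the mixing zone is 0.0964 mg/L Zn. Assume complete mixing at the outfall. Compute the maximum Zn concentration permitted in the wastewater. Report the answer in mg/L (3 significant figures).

140 L/s = 0.14 m³/s.
48.3 µg/L = 0.0483 mg/L.
Mass balance: 0.0964·5.72 = 0.14·Cₑ + 5.58·0.0483.
Cₑ = (0.5514 − 0.2695) / 0.14 = 2.014 mg/L.

2.01 mg/L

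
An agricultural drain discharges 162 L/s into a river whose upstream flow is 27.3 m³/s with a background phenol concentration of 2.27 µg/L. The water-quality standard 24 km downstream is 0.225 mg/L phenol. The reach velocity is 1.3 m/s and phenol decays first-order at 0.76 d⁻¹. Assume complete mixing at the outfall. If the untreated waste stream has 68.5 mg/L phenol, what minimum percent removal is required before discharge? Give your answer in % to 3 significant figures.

35.1 %

162 L/s = 0.162 m³/s.
2.27 µg/L = 0.00227 mg/L.
Travel time to the compliance point: t = 2.4e+04/1.3 = 1.846e+04 s = 0.2137 d; decay factor exp(−0.76·0.2137) = 0.8501.
So the concentration just after mixing may be at most 0.225/0.8501 = 0.2647 mg/L.
Mass balance: 0.2647·27.46 = 0.162·Cₑ + 27.3·0.00227.
Cₑ = (7.268 − 0.06197) / 0.162 = 44.48 mg/L.
Required removal = 1 − 44.48/68.5 = 35.06 %.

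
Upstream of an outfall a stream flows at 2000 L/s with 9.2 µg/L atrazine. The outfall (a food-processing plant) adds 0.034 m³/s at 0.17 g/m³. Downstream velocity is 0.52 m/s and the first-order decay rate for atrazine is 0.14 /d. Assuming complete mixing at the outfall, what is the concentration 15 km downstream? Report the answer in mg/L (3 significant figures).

2000 L/s = 2 m³/s.
9.2 µg/L = 0.0092 mg/L.
After complete mixing, C₀ = (0.034·0.17 + 2·0.0092) / 2.034 = 0.01189 mg/L.
Travel time t = 1.5e+04 m / 0.52 m/s = 2.885e+04 s = 0.3339 d.
C = 0.01189·exp(−0.14·0.3339) = 0.01189·0.9543 = 0.01135 mg/L.

0.0113 mg/L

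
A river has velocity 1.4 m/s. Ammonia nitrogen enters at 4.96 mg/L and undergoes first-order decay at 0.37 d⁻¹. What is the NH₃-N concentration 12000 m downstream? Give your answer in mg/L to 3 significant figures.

4.78 mg/L

Travel time t = 12000 m / 1.4 m/s = 1.2e+04/1.4 = 8571 s = 0.09921 d.
First-order decay: C = 4.96·exp(−0.37·0.09921) = 4.96·0.964 = 4.781 mg/L.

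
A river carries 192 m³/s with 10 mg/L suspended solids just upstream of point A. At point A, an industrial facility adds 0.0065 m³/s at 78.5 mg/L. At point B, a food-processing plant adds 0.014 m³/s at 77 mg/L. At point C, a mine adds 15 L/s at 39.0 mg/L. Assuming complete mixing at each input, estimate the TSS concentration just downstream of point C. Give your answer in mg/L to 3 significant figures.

10.0 mg/L

After input A: C = (192·10 + 0.0065·78.5) / 192 = 10 mg/L.
After input B: C = (192·10 + 0.014·77) / 192 = 10.01 mg/L.
15 L/s = 0.015 m³/s.
After input C: C = (192·10.01 + 0.015·39) / 192 = 10.01 mg/L.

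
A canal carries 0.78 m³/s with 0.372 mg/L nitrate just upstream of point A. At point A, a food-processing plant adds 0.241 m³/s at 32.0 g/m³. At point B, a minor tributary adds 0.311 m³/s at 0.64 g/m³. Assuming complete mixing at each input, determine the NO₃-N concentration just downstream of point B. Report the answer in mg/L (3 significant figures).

After input A: C = (0.78·0.372 + 0.241·32) / 1.021 = 7.838 mg/L.
After input B: C = (1.021·7.838 + 0.311·0.64) / 1.332 = 6.157 mg/L.

6.16 mg/L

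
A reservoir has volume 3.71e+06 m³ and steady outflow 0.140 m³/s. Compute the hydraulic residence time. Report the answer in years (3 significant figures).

0.840 yr

Q = 0.140 m³/s × 3.156e+07 s/yr = 4.418e+06 m³/yr.
Hydraulic residence time τ = V/Q = 3.71e+06/4.418e+06 = 0.8397 yr.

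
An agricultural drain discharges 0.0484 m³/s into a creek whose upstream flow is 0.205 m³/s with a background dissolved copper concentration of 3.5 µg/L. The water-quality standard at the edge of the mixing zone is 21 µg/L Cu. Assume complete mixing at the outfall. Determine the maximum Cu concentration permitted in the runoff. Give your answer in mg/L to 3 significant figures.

0.0951 mg/L

3.5 µg/L = 0.0035 mg/L.
21 µg/L = 0.021 mg/L.
Mass balance: 0.021·0.2534 = 0.0484·Cₑ + 0.205·0.0035.
Cₑ = (0.005321 − 0.0007175) / 0.0484 = 0.09512 mg/L.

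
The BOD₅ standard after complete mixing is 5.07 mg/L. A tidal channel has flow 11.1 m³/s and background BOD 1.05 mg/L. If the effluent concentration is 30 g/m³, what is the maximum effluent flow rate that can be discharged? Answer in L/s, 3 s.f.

1790 L/s

Mass balance at complete mixing: C_std·(Q_w + Q_r) = Q_w·C_e + Q_r·C_b.
Rearranging, Q_w = Q_r·(C_std − C_b)/(C_e − C_std) = 11.1·(5.07 − 1.05) / (30 − 5.07) = 1.79 m³/s.
= 1790 L/s.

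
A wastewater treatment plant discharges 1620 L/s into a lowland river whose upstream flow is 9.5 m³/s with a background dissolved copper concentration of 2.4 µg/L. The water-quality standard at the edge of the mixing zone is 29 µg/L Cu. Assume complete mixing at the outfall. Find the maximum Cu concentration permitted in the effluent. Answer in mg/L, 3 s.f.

0.185 mg/L

1620 L/s = 1.62 m³/s.
2.4 µg/L = 0.0024 mg/L.
29 µg/L = 0.029 mg/L.
Mass balance: 0.029·11.12 = 1.62·Cₑ + 9.5·0.0024.
Cₑ = (0.3225 − 0.0228) / 1.62 = 0.185 mg/L.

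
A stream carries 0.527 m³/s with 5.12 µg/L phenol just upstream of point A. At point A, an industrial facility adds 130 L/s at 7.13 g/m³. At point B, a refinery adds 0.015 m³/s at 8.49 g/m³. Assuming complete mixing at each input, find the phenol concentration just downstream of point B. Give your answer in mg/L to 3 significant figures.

5.12 µg/L = 0.00512 mg/L.
130 L/s = 0.13 m³/s.
After input A: C = (0.527·0.00512 + 0.13·7.13) / 0.657 = 1.415 mg/L.
After input B: C = (0.657·1.415 + 0.015·8.49) / 0.672 = 1.573 mg/L.

1.57 mg/L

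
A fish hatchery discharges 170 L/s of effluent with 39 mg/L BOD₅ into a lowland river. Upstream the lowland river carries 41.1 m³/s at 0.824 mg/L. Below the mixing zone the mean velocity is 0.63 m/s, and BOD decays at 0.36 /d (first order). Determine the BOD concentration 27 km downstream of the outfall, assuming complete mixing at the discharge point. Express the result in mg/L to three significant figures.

0.821 mg/L

170 L/s = 0.17 m³/s.
After complete mixing, C₀ = (0.17·39 + 41.1·0.824) / 41.27 = 0.9813 mg/L.
Travel time t = 2.7e+04 m / 0.63 m/s = 4.286e+04 s = 0.496 d.
C = 0.9813·exp(−0.36·0.496) = 0.9813·0.8365 = 0.8208 mg/L.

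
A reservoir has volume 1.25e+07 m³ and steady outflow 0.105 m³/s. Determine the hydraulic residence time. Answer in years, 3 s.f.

3.77 yr

Q = 0.105 m³/s × 3.156e+07 s/yr = 3.314e+06 m³/yr.
Hydraulic residence time τ = V/Q = 1.25e+07/3.314e+06 = 3.772 yr.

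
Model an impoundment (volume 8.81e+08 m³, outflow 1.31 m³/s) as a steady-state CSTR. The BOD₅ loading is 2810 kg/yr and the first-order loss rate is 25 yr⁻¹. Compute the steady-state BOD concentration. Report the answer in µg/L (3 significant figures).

Outflow Q = 1.31 m³/s × 3.156e+07 s/yr = 4.134e+07 m³/yr.
Steady-state CSTR mass balance: W = Q·C + k·V·C, so C = W/(Q + kV).
Q + kV = 4.134e+07 + 25·8.81e+08 = 2.207e+10 m³/yr.
C = 2810/2.207e+10 = 1.273e-07 kg/m³ = 0.0001273 mg/L = 0.1273 µg/L.

0.127 µg/L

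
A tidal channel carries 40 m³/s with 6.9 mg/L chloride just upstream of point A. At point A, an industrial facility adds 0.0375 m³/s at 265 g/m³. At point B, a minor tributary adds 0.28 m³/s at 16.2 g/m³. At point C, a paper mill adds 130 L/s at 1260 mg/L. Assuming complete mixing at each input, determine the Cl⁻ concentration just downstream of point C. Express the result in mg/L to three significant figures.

After input A: C = (40·6.9 + 0.0375·265) / 40.04 = 7.142 mg/L.
After input B: C = (40.04·7.142 + 0.28·16.2) / 40.32 = 7.205 mg/L.
130 L/s = 0.13 m³/s.
After input C: C = (40.32·7.205 + 0.13·1260) / 40.45 = 11.23 mg/L.

11.2 mg/L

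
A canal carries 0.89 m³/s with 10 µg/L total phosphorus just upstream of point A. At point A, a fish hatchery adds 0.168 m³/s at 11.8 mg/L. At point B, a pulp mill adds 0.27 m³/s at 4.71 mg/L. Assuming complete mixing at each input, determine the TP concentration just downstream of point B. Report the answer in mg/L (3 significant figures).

2.46 mg/L

10 µg/L = 0.01 mg/L.
After input A: C = (0.89·0.01 + 0.168·11.8) / 1.058 = 1.882 mg/L.
After input B: C = (1.058·1.882 + 0.27·4.71) / 1.328 = 2.457 mg/L.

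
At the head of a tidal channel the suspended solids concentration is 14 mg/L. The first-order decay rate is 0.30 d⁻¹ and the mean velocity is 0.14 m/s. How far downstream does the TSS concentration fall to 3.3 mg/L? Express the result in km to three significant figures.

58.3 km

From C = C₀·e^(−kt), t = ln(C₀/C)/k = ln(14/3.3)/0.30 = 1.445/0.30 = 4.817 d.
Distance = v·t = 0.14 m/s × 4.162e+05 s = 5.827e+04 m = 58.27 km.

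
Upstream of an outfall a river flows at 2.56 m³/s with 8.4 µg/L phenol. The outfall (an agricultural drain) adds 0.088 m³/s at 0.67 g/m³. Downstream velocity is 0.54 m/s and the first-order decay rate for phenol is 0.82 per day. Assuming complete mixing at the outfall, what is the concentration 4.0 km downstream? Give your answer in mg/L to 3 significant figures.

0.0283 mg/L

8.4 µg/L = 0.0084 mg/L.
After complete mixing, C₀ = (0.088·0.67 + 2.56·0.0084) / 2.648 = 0.03039 mg/L.
Travel time t = 4000 m / 0.54 m/s = 7407 s = 0.08573 d.
C = 0.03039·exp(−0.82·0.08573) = 0.03039·0.9321 = 0.02832 mg/L.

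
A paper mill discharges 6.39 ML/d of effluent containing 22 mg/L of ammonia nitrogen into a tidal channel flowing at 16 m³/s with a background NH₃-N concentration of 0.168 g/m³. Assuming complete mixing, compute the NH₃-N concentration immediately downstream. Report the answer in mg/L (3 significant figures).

0.268 mg/L

6.39 ML/d = 0.07396 m³/s.
Conservation of mass across the mixing zone: C = (0.07396·22 + 16·0.168) / (0.07396 + 16) = 4.315/16.07 = 0.2685 mg/L.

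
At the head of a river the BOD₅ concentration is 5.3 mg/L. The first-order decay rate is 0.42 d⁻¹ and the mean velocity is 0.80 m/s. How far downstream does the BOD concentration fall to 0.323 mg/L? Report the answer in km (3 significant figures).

From C = C₀·e^(−kt), t = ln(C₀/C)/k = ln(5.3/0.323)/0.42 = 2.798/0.42 = 6.661 d.
Distance = v·t = 0.80 m/s × 5.755e+05 s = 4.604e+05 m = 460.4 km.

460 km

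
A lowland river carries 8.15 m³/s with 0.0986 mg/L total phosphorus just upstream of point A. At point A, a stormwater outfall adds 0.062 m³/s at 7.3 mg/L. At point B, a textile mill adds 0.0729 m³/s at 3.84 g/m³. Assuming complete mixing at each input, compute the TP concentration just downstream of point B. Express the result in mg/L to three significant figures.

0.185 mg/L

After input A: C = (8.15·0.0986 + 0.062·7.3) / 8.212 = 0.153 mg/L.
After input B: C = (8.212·0.153 + 0.0729·3.84) / 8.285 = 0.1854 mg/L.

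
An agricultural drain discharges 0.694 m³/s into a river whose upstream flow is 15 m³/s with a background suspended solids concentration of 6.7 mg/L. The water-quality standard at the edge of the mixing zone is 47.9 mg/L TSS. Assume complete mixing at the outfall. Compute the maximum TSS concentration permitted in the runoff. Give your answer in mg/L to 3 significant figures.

Mass balance: 47.9·15.69 = 0.694·Cₑ + 15·6.7.
Cₑ = (751.7 − 100.5) / 0.694 = 938.4 mg/L.

938 mg/L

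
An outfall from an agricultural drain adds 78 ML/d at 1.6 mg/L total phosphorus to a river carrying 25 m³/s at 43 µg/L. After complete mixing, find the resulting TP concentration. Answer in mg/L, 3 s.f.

78 ML/d = 0.9028 m³/s.
43 µg/L = 0.043 mg/L.
Flow-weighted mixing gives C = (0.9028·1.6 + 25·0.043) / (0.9028 + 25) = 2.519/25.9 = 0.09727 mg/L.

0.0973 mg/L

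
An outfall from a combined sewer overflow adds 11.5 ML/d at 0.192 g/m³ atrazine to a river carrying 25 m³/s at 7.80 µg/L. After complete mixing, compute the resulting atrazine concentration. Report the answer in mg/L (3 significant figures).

0.00878 mg/L

11.5 ML/d = 0.1331 m³/s.
7.80 µg/L = 0.0078 mg/L.
By mass balance at complete mixing, C = (0.1331·0.192 + 25·0.0078) / (0.1331 + 25) = 0.2206/25.13 = 0.008776 mg/L.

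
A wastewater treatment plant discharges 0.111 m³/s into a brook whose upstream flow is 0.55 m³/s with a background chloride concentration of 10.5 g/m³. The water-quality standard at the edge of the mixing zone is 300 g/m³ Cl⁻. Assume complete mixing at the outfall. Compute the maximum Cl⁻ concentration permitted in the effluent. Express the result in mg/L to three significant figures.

1730 mg/L

Mass balance: 300·0.661 = 0.111·Cₑ + 0.55·10.5.
Cₑ = (198.3 − 5.775) / 0.111 = 1734 mg/L.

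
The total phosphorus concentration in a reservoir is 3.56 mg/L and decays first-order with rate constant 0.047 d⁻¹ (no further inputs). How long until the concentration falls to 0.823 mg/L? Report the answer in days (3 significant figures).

31.2 d

t = ln(C₀/C)/k = ln(3.56/0.823)/0.047 = 1.465/0.047 = 31.16 d.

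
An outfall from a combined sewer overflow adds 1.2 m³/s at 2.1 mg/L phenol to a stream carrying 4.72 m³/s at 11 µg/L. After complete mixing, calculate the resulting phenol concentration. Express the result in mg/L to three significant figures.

0.434 mg/L

11 µg/L = 0.011 mg/L.
Conservation of mass across the mixing zone: C = (1.2·2.1 + 4.72·0.011) / (1.2 + 4.72) = 2.572/5.92 = 0.4344 mg/L.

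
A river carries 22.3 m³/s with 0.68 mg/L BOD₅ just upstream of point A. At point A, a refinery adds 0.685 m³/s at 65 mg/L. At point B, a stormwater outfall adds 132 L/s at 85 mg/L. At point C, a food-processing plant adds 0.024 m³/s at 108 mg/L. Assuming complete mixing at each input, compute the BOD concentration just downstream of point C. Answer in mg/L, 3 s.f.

After input A: C = (22.3·0.68 + 0.685·65) / 22.98 = 2.597 mg/L.
132 L/s = 0.132 m³/s.
After input B: C = (22.98·2.597 + 0.132·85) / 23.12 = 3.067 mg/L.
After input C: C = (23.12·3.067 + 0.024·108) / 23.14 = 3.176 mg/L.

3.18 mg/L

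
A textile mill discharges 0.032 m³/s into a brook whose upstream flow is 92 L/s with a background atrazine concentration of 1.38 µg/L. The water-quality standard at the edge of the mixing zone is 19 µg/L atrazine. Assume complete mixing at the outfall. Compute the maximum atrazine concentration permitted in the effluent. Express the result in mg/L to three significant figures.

0.0697 mg/L

92 L/s = 0.092 m³/s.
1.38 µg/L = 0.00138 mg/L.
19 µg/L = 0.019 mg/L.
Mass balance: 0.019·0.124 = 0.032·Cₑ + 0.092·0.00138.
Cₑ = (0.002356 − 0.000127) / 0.032 = 0.06966 mg/L.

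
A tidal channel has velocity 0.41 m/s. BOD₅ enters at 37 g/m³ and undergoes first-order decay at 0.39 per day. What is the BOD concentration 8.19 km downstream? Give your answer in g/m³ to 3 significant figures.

33.8 g/m³

Travel time t = 8.19 km / 0.41 m/s = 8190/0.41 = 1.998e+04 s = 0.2312 d.
First-order decay: C = 37·exp(−0.39·0.2312) = 37·0.9138 = 33.81 g/m³.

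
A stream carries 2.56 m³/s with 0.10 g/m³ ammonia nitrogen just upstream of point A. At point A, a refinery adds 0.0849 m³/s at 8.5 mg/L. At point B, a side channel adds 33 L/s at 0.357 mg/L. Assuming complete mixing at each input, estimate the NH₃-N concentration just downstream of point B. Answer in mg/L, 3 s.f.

After input A: C = (2.56·0.1 + 0.0849·8.5) / 2.645 = 0.3696 mg/L.
33 L/s = 0.033 m³/s.
After input B: C = (2.645·0.3696 + 0.033·0.357) / 2.678 = 0.3695 mg/L.

0.369 mg/L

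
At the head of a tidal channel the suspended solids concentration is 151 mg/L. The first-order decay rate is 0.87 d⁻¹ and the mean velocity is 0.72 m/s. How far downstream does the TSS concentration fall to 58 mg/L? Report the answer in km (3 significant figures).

68.4 km

From C = C₀·e^(−kt), t = ln(C₀/C)/k = ln(151/58)/0.87 = 0.9568/0.87 = 1.1 d.
Distance = v·t = 0.72 m/s × 9.502e+04 s = 6.842e+04 m = 68.42 km.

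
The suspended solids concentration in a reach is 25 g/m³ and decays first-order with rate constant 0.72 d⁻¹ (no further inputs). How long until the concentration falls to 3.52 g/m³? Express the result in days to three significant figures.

2.72 d

t = ln(C₀/C)/k = ln(25/3.52)/0.72 = 1.96/0.72 = 2.723 d.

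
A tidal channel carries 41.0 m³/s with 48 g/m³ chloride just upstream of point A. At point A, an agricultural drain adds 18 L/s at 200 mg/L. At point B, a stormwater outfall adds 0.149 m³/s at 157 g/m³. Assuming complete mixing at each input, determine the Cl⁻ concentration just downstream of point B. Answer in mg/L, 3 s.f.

18 L/s = 0.018 m³/s.
After input A: C = (41·48 + 0.018·200) / 41.02 = 48.07 mg/L.
After input B: C = (41.02·48.07 + 0.149·157) / 41.17 = 48.46 mg/L.

48.5 mg/L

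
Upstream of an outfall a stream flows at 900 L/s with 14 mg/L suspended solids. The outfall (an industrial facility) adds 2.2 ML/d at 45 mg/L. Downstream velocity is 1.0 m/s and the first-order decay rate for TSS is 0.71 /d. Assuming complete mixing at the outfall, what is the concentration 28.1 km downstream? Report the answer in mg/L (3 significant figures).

11.8 mg/L

2.2 ML/d = 0.02546 m³/s.
900 L/s = 0.9 m³/s.
After complete mixing, C₀ = (0.02546·45 + 0.9·14) / 0.9255 = 14.85 mg/L.
Travel time t = 2.81e+04 m / 1.0 m/s = 2.81e+04 s = 0.3252 d.
C = 14.85·exp(−0.71·0.3252) = 14.85·0.7938 = 11.79 mg/L.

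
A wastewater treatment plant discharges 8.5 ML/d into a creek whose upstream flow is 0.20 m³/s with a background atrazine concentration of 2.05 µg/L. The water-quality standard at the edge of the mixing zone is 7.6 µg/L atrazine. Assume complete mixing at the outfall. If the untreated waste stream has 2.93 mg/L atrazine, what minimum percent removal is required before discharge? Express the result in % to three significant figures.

99.4 %

8.5 ML/d = 0.09838 m³/s.
2.05 µg/L = 0.00205 mg/L.
7.6 µg/L = 0.0076 mg/L.
Mass balance: 0.0076·0.2984 = 0.09838·Cₑ + 0.2·0.00205.
Cₑ = (0.002268 − 0.00041) / 0.09838 = 0.01888 mg/L.
Required removal = 1 − 0.01888/2.93 = 99.36 %.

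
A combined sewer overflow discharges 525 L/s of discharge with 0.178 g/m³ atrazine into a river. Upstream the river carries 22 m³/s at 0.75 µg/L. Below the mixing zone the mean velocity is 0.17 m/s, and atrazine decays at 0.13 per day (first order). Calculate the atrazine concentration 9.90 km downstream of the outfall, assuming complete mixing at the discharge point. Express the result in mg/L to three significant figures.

525 L/s = 0.525 m³/s.
0.75 µg/L = 0.00075 mg/L.
After complete mixing, C₀ = (0.525·0.178 + 22·0.00075) / 22.52 = 0.004881 mg/L.
Travel time t = 9900 m / 0.17 m/s = 5.824e+04 s = 0.674 d.
C = 0.004881·exp(−0.13·0.674) = 0.004881·0.9161 = 0.004472 mg/L.

0.00447 mg/L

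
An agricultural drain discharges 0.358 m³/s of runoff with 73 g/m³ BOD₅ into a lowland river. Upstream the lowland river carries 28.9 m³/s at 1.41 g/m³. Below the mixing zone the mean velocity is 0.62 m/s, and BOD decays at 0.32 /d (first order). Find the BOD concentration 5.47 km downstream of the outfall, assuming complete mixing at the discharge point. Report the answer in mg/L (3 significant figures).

After complete mixing, C₀ = (0.358·73 + 28.9·1.41) / 29.26 = 2.286 mg/L.
Travel time t = 5470 m / 0.62 m/s = 8823 s = 0.1021 d.
C = 2.286·exp(−0.32·0.1021) = 2.286·0.9679 = 2.212 mg/L.

2.21 mg/L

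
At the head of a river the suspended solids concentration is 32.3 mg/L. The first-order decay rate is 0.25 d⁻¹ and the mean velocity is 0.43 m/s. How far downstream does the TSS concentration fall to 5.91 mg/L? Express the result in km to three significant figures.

From C = C₀·e^(−kt), t = ln(C₀/C)/k = ln(32.3/5.91)/0.25 = 1.698/0.25 = 6.794 d.
Distance = v·t = 0.43 m/s × 5.87e+05 s = 2.524e+05 m = 252.4 km.

252 km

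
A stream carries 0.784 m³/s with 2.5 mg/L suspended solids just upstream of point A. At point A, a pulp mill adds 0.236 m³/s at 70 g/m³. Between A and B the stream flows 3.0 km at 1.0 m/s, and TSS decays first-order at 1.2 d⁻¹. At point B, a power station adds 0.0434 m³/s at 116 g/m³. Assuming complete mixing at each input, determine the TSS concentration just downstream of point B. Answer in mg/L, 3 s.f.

After input A: C = (0.784·2.5 + 0.236·70) / 1.02 = 18.12 mg/L.
Over the 3.0 km reach to input B (t = 3000 s = 0.03472 d), decay gives C = 18.12·exp(−1.2·0.03472) = 17.38 mg/L.
After input B: C = (1.02·17.38 + 0.0434·116) / 1.063 = 21.4 mg/L.

21.4 mg/L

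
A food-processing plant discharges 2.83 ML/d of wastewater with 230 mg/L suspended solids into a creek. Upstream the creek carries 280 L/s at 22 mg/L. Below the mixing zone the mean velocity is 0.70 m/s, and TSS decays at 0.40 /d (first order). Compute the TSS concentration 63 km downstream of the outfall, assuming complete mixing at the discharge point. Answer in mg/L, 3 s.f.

28.9 mg/L

2.83 ML/d = 0.03275 m³/s.
280 L/s = 0.28 m³/s.
After complete mixing, C₀ = (0.03275·230 + 0.28·22) / 0.3128 = 43.78 mg/L.
Travel time t = 6.3e+04 m / 0.70 m/s = 9e+04 s = 1.042 d.
C = 43.78·exp(−0.40·1.042) = 43.78·0.6592 = 28.86 mg/L.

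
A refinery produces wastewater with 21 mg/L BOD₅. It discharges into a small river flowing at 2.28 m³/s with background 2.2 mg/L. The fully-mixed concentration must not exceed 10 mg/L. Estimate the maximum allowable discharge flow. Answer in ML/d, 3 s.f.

Mass balance at complete mixing: C_std·(Q_w + Q_r) = Q_w·C_e + Q_r·C_b.
Rearranging, Q_w = Q_r·(C_std − C_b)/(C_e − C_std) = 2.28·(10 − 2.2) / (21 − 10) = 1.617 m³/s.
= 139.7 ML/d.

140 ML/d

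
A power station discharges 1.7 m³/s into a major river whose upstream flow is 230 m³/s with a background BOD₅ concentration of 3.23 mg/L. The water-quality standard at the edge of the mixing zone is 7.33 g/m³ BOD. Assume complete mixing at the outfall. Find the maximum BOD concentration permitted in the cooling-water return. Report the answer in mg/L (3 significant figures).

562 mg/L

Mass balance: 7.33·231.7 = 1.7·Cₑ + 230·3.23.
Cₑ = (1698 − 742.9) / 1.7 = 562 mg/L.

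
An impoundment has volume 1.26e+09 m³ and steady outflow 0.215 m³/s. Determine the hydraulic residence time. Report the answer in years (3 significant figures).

186 yr

Q = 0.215 m³/s × 3.156e+07 s/yr = 6.785e+06 m³/yr.
Hydraulic residence time τ = V/Q = 1.26e+09/6.785e+06 = 185.7 yr.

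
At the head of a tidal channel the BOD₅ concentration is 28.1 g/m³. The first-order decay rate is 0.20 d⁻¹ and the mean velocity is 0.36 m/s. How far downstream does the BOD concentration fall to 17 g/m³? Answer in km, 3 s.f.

From C = C₀·e^(−kt), t = ln(C₀/C)/k = ln(28.1/17)/0.20 = 0.5026/0.20 = 2.513 d.
Distance = v·t = 0.36 m/s × 2.171e+05 s = 7.816e+04 m = 78.16 km.

78.2 km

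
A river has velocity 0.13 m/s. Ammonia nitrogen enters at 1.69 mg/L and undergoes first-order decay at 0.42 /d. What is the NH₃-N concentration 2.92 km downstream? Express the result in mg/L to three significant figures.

1.52 mg/L

Travel time t = 2.92 km / 0.13 m/s = 2920/0.13 = 2.246e+04 s = 0.26 d.
First-order decay: C = 1.69·exp(−0.42·0.26) = 1.69·0.8966 = 1.515 mg/L.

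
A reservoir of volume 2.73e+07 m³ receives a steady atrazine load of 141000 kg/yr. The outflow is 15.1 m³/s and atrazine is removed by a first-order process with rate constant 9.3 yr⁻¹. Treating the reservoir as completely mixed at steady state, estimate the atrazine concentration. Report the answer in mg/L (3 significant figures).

Outflow Q = 15.1 m³/s × 3.156e+07 s/yr = 4.765e+08 m³/yr.
Steady-state CSTR mass balance: W = Q·C + k·V·C, so C = W/(Q + kV).
Q + kV = 4.765e+08 + 9.3·2.73e+07 = 7.304e+08 m³/yr.
C = 141000/7.304e+08 = 0.000193 kg/m³ = 0.193 mg/L.

0.193 mg/L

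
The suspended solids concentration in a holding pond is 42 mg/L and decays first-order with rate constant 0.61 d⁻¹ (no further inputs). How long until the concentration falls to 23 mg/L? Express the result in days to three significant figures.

0.987 d

t = ln(C₀/C)/k = ln(42/23)/0.61 = 0.6022/0.61 = 0.9872 d.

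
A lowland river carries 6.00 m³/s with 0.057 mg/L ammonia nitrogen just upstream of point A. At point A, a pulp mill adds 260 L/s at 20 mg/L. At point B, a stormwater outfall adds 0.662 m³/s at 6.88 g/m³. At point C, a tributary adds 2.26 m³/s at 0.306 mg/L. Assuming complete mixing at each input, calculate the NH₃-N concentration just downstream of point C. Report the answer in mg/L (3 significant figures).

1.17 mg/L

260 L/s = 0.26 m³/s.
After input A: C = (6·0.057 + 0.26·20) / 6.26 = 0.8853 mg/L.
After input B: C = (6.26·0.8853 + 0.662·6.88) / 6.922 = 1.459 mg/L.
After input C: C = (6.922·1.459 + 2.26·0.306) / 9.182 = 1.175 mg/L.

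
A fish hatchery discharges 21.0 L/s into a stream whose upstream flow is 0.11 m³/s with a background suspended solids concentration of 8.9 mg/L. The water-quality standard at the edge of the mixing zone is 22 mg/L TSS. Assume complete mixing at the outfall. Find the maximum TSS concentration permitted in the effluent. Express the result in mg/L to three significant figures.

21.0 L/s = 0.021 m³/s.
Mass balance: 22·0.131 = 0.021·Cₑ + 0.11·8.9.
Cₑ = (2.882 − 0.979) / 0.021 = 90.62 mg/L.

90.6 mg/L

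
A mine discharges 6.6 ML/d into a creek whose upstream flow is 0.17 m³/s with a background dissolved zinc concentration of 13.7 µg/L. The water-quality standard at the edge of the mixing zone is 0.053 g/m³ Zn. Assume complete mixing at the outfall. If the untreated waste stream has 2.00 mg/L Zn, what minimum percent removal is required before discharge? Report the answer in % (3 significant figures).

6.6 ML/d = 0.07639 m³/s.
13.7 µg/L = 0.0137 mg/L.
Mass balance: 0.053·0.2464 = 0.07639·Cₑ + 0.17·0.0137.
Cₑ = (0.01306 − 0.002329) / 0.07639 = 0.1405 mg/L.
Required removal = 1 − 0.1405/2.00 = 92.98 %.

93.0 %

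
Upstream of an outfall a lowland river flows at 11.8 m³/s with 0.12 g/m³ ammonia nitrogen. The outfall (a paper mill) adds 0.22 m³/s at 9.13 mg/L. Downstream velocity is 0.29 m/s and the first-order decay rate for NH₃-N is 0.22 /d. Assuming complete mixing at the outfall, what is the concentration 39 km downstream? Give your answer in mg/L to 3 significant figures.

After complete mixing, C₀ = (0.22·9.13 + 11.8·0.12) / 12.02 = 0.2849 mg/L.
Travel time t = 3.9e+04 m / 0.29 m/s = 1.345e+05 s = 1.557 d.
C = 0.2849·exp(−0.22·1.557) = 0.2849·0.71 = 0.2023 mg/L.

0.202 mg/L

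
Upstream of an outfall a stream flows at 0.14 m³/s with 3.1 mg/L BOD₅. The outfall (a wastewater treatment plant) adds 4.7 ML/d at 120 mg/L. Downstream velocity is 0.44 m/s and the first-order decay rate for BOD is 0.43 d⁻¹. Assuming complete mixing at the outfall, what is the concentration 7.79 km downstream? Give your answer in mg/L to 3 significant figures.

32.8 mg/L

4.7 ML/d = 0.0544 m³/s.
After complete mixing, C₀ = (0.0544·120 + 0.14·3.1) / 0.1944 = 35.81 mg/L.
Travel time t = 7790 m / 0.44 m/s = 1.77e+04 s = 0.2049 d.
C = 35.81·exp(−0.43·0.2049) = 35.81·0.9157 = 32.79 mg/L.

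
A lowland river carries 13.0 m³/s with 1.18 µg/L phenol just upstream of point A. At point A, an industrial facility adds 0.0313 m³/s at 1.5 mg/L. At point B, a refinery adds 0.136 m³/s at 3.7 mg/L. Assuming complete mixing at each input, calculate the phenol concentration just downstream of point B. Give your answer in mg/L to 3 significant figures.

0.0429 mg/L

1.18 µg/L = 0.00118 mg/L.
After input A: C = (13·0.00118 + 0.0313·1.5) / 13.03 = 0.00478 mg/L.
After input B: C = (13.03·0.00478 + 0.136·3.7) / 13.17 = 0.04295 mg/L.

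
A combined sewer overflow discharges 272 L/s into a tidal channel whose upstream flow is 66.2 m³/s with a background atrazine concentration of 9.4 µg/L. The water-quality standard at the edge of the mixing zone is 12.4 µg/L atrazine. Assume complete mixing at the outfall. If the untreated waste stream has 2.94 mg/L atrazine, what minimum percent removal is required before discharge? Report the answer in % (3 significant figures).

74.7 %

272 L/s = 0.272 m³/s.
9.4 µg/L = 0.0094 mg/L.
12.4 µg/L = 0.0124 mg/L.
Mass balance: 0.0124·66.47 = 0.272·Cₑ + 66.2·0.0094.
Cₑ = (0.8243 − 0.6223) / 0.272 = 0.7425 mg/L.
Required removal = 1 − 0.7425/2.94 = 74.74 %.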